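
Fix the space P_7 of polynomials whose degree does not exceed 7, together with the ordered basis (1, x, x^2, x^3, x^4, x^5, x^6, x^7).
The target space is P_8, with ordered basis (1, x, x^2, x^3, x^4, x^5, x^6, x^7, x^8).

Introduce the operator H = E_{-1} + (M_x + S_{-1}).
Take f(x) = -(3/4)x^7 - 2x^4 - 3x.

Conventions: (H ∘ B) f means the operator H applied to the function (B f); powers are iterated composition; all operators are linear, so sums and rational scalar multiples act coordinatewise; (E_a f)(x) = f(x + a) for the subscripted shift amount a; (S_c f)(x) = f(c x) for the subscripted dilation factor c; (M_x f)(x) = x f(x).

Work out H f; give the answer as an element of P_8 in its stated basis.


E_{-1} f = -(3/4)x^7 + (21/4)x^6 - (63/4)x^5 + (97/4)x^4 - (73/4)x^3 + (15/4)x^2 - (1/4)x + 7/4
M_x f = -(3/4)x^8 - 2x^5 - 3x^2
S_{-1} f = (3/4)x^7 - 2x^4 + 3x
(M_x + S_{-1}) f = -(3/4)x^8 + (3/4)x^7 - 2x^5 - 2x^4 - 3x^2 + 3x
(E_{-1} + (M_x + S_{-1})) f = -(3/4)x^8 + (21/4)x^6 - (71/4)x^5 + (89/4)x^4 - (73/4)x^3 + (3/4)x^2 + (11/4)x + 7/4

the image equals g(x) = -(3/4)x^8 + (21/4)x^6 - (71/4)x^5 + (89/4)x^4 - (73/4)x^3 + (3/4)x^2 + (11/4)x + 7/4


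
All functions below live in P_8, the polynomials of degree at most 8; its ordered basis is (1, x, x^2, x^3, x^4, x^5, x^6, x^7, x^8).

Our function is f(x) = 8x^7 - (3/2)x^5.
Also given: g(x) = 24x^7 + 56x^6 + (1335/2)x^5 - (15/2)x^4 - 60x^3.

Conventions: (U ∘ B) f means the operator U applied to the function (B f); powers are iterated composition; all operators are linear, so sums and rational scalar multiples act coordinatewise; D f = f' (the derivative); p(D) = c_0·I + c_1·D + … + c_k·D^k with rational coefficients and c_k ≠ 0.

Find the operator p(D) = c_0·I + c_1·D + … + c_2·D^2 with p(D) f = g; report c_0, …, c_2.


D^0 f = 8x^7 - (3/2)x^5
D^1 f = 56x^6 - (15/2)x^4
D^2 f = 336x^5 - 30x^3
matching coefficients of g against c_0 f + c_1 Df + … from the top degree down determines the c_i
solution: c_0 = 3, c_1 = 1, c_2 = 2

c_0 = 3, c_1 = 1, c_2 = 2


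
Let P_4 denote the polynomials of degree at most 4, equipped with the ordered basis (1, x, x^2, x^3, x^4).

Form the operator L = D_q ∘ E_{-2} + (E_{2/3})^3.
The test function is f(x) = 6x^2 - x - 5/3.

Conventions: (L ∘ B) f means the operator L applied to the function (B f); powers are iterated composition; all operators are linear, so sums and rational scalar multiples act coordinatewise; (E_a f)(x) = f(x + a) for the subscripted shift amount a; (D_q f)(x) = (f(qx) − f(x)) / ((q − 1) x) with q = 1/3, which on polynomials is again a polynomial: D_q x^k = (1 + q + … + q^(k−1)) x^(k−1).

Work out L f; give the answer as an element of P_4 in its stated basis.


the result is g(x) = 6x^2 + 31x - 14/3

E_{-2} f = 6x^2 - 25x + 73/3
D_q E_{-2} f = 8x - 25
E_{2/3} f = 6x^2 + 7x + 1/3
E_{2/3} E_{2/3} f = 6x^2 + 15x + 23/3
E_{2/3} E_{2/3} E_{2/3} f = 6x^2 + 23x + 61/3
(D_q ∘ E_{-2} + (E_{2/3})^3) f = 6x^2 + 31x - 14/3


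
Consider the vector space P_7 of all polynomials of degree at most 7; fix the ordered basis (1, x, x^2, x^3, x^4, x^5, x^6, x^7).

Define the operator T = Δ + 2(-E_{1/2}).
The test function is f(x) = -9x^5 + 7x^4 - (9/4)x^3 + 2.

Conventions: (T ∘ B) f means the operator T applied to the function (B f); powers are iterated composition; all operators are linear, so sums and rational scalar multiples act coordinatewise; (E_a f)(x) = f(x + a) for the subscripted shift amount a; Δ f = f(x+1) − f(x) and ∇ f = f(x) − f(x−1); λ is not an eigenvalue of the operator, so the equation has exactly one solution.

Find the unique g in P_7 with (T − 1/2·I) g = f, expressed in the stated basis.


g(x) = (18/5)x^5 - (14/5)x^4 + (81/10)x^3 + (186/25)x^2 + (39/5)x + 436/125

write g with unknown coordinates in the stated basis and equate coefficients in (T − 1/2·I) g = f
solving from the highest basis element down gives g = (18/5)x^5 - (14/5)x^4 + (81/10)x^3 + (186/25)x^2 + (39/5)x + 436/125
check: T g = -(36/5)x^5 + (28/5)x^4 + (9/5)x^3 + (93/25)x^2 + (39/10)x + 468/125
so T g − 1/2·g = -9x^5 + 7x^4 - (9/4)x^3 + 2 = f ✓


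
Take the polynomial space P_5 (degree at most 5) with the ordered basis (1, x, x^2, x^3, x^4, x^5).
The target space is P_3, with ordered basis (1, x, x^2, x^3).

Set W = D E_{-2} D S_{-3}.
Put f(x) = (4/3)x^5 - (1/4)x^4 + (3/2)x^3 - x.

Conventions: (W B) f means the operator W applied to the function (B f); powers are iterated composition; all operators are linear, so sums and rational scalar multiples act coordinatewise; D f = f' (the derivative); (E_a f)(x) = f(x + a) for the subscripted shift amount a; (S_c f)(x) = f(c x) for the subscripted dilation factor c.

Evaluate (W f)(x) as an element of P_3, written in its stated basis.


the result is g(x) = -6480x^3 + 38637x^2 - 77031x + 51354

S_{-3} f = -324x^5 - (81/4)x^4 - (81/2)x^3 + 3x
D S_{-3} f = -1620x^4 - 81x^3 - (243/2)x^2 + 3
E_{-2} D S_{-3} f = -1620x^4 + 12879x^3 - (77031/2)x^2 + 51354x - 25755
D E_{-2} D S_{-3} f = -6480x^3 + 38637x^2 - 77031x + 51354


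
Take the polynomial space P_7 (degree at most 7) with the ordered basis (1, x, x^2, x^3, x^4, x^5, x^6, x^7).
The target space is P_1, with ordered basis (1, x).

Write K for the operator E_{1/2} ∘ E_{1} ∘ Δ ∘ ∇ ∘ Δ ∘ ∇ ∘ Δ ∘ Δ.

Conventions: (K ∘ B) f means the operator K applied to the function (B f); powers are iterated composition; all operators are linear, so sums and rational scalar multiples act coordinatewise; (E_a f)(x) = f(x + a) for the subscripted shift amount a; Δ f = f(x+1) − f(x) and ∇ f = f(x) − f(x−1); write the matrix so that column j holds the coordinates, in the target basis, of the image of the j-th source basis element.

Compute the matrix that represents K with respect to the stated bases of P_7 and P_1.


image of 1: 0
image of x: 0
image of x^2: 0
image of x^3: 0
image of x^4: 0
image of x^5: 0
image of x^6: 720
image of x^7: 5040x + 12600
each image's coordinates form column j of the matrix

the matrix is [[0, 0, 0, 0, 0, 0, 720, 12600]; [0, 0, 0, 0, 0, 0, 0, 5040]] (rows listed top to bottom)


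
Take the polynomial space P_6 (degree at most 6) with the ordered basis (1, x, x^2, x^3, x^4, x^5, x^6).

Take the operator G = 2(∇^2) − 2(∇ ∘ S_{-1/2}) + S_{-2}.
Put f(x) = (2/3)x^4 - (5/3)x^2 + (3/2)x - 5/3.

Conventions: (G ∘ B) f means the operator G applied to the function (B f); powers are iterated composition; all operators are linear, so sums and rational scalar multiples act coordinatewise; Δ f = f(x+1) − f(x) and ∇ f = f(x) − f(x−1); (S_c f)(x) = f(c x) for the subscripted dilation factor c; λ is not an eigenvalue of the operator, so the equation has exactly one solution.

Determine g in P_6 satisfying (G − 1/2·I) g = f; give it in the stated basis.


write g with unknown coordinates in the stated basis and equate coefficients in (G − 1/2·I) g = f
solving from the highest basis element down gives g = (4/93)x^4 - (4/1581)x^3 - (8630/11067)x^2 - (62743/55335)x + 192221/55335
check: G g = (64/93)x^4 - (2/1581)x^3 - (22760/11067)x^2 + (51631/55335)x + 7771/110670
so G g − 1/2·g = (2/3)x^4 - (5/3)x^2 + (3/2)x - 5/3 = f ✓

the image equals g(x) = (4/93)x^4 - (4/1581)x^3 - (8630/11067)x^2 - (62743/55335)x + 192221/55335


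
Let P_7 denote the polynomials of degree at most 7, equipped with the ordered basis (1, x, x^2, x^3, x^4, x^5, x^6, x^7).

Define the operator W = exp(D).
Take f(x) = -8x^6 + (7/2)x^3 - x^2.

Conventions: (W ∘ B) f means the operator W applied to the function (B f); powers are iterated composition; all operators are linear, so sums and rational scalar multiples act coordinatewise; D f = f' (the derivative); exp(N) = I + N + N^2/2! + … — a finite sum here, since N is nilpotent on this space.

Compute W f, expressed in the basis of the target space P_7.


the image equals g(x) = -8x^6 - 48x^5 - 120x^4 - (313/2)x^3 - (221/2)x^2 - (79/2)x - 11/2

order-1 term: -48x^5 + (21/2)x^2 - 2x
order-2 term: -120x^4 + (21/2)x - 1
order-3 term: -160x^3 + 7/2
order-4 term: -120x^2
order-5 term: -48x
order-6 term: -8
the series for exp(D) f terminates at order 6
exp(D) f = -8x^6 - 48x^5 - 120x^4 - (313/2)x^3 - (221/2)x^2 - (79/2)x - 11/2


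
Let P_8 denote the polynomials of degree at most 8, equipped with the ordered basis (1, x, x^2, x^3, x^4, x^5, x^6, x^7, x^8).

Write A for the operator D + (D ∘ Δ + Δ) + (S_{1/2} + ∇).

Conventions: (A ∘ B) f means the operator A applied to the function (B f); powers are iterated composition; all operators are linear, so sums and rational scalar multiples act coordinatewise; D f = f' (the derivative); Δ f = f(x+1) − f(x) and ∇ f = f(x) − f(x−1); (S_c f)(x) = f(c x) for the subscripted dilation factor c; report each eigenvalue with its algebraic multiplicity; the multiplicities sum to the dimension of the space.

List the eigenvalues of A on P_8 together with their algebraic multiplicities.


image of 1: 1
image of x: (1/2)x + 3
image of x^2: (1/4)x^2 + 6x + 2
image of x^3: (1/8)x^3 + 9x^2 + 6x + 5
image of x^4: (1/16)x^4 + 12x^3 + 12x^2 + 20x + 4
image of x^5: (1/32)x^5 + 15x^4 + 20x^3 + 50x^2 + 20x + 7
image of x^6: (1/64)x^6 + 18x^5 + 30x^4 + 100x^3 + 60x^2 + 42x + 6
image of x^7: (1/128)x^7 + 21x^6 + 42x^5 + 175x^4 + 140x^3 + 147x^2 + 42x + 9
image of x^8: (1/256)x^8 + 24x^7 + 56x^6 + 280x^5 + 280x^4 + 392x^3 + 168x^2 + 72x + 8
the matrix is upper triangular; its diagonal is (1, 1/2, 1/4, 1/8, 1/16, 1/32, 1/64, 1/128, 1/256)
for a triangular matrix the eigenvalues are the diagonal entries, with algebraic multiplicity their repetition count

λ = 1/256 (multiplicity 1), λ = 1/128 (multiplicity 1), λ = 1/64 (multiplicity 1), λ = 1/32 (multiplicity 1), λ = 1/16 (multiplicity 1), λ = 1/8 (multiplicity 1), λ = 1/4 (multiplicity 1), λ = 1/2 (multiplicity 1), λ = 1 (multiplicity 1)


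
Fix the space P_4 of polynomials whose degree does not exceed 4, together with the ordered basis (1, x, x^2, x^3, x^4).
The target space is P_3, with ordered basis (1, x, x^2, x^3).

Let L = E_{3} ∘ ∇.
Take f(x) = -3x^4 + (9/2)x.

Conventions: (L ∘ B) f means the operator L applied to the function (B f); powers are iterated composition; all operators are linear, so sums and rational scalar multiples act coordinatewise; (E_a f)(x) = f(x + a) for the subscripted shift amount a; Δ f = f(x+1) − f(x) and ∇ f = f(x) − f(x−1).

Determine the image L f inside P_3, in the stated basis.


the result is g(x) = -12x^3 - 90x^2 - 228x - 381/2

∇ f = -12x^3 + 18x^2 - 12x + 15/2
E_{3} ∇ f = -12x^3 - 90x^2 - 228x - 381/2


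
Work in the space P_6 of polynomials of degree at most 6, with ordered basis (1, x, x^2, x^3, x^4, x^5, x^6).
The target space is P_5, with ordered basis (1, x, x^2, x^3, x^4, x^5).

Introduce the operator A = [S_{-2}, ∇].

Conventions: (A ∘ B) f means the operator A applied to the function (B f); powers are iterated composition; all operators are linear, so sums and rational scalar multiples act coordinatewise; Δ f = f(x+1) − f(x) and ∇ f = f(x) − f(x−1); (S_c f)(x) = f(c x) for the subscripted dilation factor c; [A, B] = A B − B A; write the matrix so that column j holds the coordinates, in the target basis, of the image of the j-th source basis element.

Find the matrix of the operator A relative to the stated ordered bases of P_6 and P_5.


image of 1: 0
image of x: 3
image of x^2: -12x + 3
image of x^3: 36x^2 - 18x + 9
image of x^4: -96x^3 + 72x^2 - 72x + 15
image of x^5: 240x^4 - 240x^3 + 360x^2 - 150x + 33
image of x^6: -576x^5 + 720x^4 - 1440x^3 + 900x^2 - 396x + 63
each image's coordinates form column j of the matrix

the matrix is [[0, 3, 3, 9, 15, 33, 63]; [0, 0, -12, -18, -72, -150, -396]; [0, 0, 0, 36, 72, 360, 900]; [0, 0, 0, 0, -96, -240, -1440]; [0, 0, 0, 0, 0, 240, 720]; [0, 0, 0, 0, 0, 0, -576]] (rows listed top to bottom)


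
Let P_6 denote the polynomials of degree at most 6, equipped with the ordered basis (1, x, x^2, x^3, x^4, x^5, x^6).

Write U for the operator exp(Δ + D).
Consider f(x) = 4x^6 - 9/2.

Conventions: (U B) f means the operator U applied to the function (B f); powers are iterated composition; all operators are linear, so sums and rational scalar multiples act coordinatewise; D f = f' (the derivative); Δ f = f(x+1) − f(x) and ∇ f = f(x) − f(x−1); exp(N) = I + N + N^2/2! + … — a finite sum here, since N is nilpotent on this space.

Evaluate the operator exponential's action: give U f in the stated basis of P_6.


g(x) = 4x^6 + 48x^5 + 300x^4 + 1200x^3 + 3120x^2 + 4872x + 7007/2

order-1 term: 48x^5 + 60x^4 + 80x^3 + 60x^2 + 24x + 4
order-2 term: 240x^4 + 480x^3 + 660x^2 + 480x + 148
order-3 term: 640x^3 + 1440x^2 + 1680x + 780
order-4 term: 960x^2 + 1920x + 1360
order-5 term: 768x + 960
order-6 term: 256
the series for exp(Δ + D) f terminates at order 6
exp(Δ + D) f = 4x^6 + 48x^5 + 300x^4 + 1200x^3 + 3120x^2 + 4872x + 7007/2


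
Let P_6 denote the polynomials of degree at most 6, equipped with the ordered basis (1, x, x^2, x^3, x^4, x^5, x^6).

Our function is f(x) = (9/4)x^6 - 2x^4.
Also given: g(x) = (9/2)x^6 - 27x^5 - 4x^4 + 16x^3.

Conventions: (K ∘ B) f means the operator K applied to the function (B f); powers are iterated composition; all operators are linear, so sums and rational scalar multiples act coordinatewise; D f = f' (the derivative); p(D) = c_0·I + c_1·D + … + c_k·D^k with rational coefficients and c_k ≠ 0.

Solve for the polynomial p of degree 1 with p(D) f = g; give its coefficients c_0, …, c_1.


D^0 f = (9/4)x^6 - 2x^4
D^1 f = (27/2)x^5 - 8x^3
matching coefficients of g against c_0 f + c_1 Df + … from the top degree down determines the c_i
solution: c_0 = 2, c_1 = -2

c_0 = 2, c_1 = -2


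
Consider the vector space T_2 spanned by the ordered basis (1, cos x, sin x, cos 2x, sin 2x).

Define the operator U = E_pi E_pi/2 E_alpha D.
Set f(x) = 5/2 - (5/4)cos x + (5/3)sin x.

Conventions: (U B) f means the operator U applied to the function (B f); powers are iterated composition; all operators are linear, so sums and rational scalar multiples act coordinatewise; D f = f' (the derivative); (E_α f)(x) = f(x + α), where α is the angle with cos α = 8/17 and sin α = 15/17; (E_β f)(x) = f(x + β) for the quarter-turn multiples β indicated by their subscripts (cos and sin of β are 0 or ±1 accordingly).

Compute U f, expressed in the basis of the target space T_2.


D f = (5/3)cos x + (5/4)sin x
E_alpha D f = (385/204)cos x - (15/17)sin x
E_pi/2 E_alpha D f = -(15/17)cos x - (385/204)sin x
E_pi (E_pi/2 E_alpha) D f = (15/17)cos x + (385/204)sin x

the image equals g(x) = (15/17)cos x + (385/204)sin x


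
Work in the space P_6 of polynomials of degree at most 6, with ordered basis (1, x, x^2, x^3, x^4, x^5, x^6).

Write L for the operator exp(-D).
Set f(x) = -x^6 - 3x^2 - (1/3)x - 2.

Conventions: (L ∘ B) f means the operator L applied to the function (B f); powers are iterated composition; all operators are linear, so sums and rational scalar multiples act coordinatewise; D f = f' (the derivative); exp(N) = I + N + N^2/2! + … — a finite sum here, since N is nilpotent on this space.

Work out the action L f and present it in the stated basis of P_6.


order-1 term: 6x^5 + 6x + 1/3
order-2 term: -15x^4 - 3
order-3 term: 20x^3
order-4 term: -15x^2
order-5 term: 6x
order-6 term: -1
the series for exp(-D) f terminates at order 6
exp(-D) f = -x^6 + 6x^5 - 15x^4 + 20x^3 - 18x^2 + (35/3)x - 17/3

the image equals g(x) = -x^6 + 6x^5 - 15x^4 + 20x^3 - 18x^2 + (35/3)x - 17/3


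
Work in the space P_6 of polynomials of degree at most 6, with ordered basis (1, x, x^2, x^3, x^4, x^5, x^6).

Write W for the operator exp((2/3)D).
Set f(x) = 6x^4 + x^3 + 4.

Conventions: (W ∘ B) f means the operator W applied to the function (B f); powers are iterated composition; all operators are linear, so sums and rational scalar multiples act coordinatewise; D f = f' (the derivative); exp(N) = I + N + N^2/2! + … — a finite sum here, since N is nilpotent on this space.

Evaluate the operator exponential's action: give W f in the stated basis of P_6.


the result is g(x) = 6x^4 + 17x^3 + 18x^2 + (76/9)x + 148/27

order-1 term: 16x^3 + 2x^2
order-2 term: 16x^2 + (4/3)x
order-3 term: (64/9)x + 8/27
order-4 term: 32/27
the series for exp((2/3)D) f terminates at order 4
exp((2/3)D) f = 6x^4 + 17x^3 + 18x^2 + (76/9)x + 148/27


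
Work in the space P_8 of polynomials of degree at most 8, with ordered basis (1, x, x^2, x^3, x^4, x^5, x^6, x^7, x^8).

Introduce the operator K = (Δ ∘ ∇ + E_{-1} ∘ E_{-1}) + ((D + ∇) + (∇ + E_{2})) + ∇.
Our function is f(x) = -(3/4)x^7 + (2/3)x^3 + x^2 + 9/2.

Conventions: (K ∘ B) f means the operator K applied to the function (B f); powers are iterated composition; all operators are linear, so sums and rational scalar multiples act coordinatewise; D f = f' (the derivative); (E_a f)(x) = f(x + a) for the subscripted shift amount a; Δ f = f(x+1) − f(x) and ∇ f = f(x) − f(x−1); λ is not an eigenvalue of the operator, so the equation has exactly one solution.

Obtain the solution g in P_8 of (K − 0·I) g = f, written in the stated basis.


the result is g(x) = -(3/8)x^7 + (21/4)x^6 - (567/16)x^5 + (1575/16)x^4 + (5989/12)x^3 - (91815/16)x^2 + (639635/32)x - 718223/32

write g with unknown coordinates in the stated basis and equate coefficients in (K − 0·I) g = f
solving from the highest basis element down gives g = -(3/8)x^7 + (21/4)x^6 - (567/16)x^5 + (1575/16)x^4 + (5989/12)x^3 - (91815/16)x^2 + (639635/32)x - 718223/32
check: K g = -(3/4)x^7 + (2/3)x^3 + x^2 + 9/2
so K g − 0·g = -(3/4)x^7 + (2/3)x^3 + x^2 + 9/2 = f ✓


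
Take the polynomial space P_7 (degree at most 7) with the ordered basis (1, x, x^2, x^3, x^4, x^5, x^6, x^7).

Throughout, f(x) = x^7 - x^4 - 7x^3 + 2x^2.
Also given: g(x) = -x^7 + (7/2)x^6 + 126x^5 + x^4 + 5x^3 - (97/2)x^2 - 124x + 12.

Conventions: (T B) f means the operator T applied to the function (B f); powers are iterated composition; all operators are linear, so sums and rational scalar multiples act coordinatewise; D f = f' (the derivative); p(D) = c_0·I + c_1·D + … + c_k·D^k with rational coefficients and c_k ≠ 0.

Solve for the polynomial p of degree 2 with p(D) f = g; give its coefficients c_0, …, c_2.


c_0 = -1, c_1 = 1/2, c_2 = 3

D^0 f = x^7 - x^4 - 7x^3 + 2x^2
D^1 f = 7x^6 - 4x^3 - 21x^2 + 4x
D^2 f = 42x^5 - 12x^2 - 42x + 4
matching coefficients of g against c_0 f + c_1 Df + … from the top degree down determines the c_i
solution: c_0 = -1, c_1 = 1/2, c_2 = 3


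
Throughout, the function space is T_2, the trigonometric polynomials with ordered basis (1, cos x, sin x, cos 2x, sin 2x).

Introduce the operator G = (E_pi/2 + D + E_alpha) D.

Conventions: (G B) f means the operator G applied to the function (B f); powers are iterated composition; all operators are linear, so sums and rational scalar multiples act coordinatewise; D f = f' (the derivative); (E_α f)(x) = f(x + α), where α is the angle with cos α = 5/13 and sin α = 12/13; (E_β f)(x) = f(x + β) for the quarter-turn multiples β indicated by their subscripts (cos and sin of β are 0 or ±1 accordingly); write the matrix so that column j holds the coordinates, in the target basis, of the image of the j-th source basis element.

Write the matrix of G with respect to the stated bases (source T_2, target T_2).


the matrix is [[0, 0, 0, 0, 0]; [0, -38/13, 5/13, 0, 0]; [0, -5/13, -38/13, 0, 0]; [0, 0, 0, -916/169, -576/169]; [0, 0, 0, 576/169, -916/169]] (rows listed top to bottom)

image of 1: 0
image of cos x: -(38/13)cos x - (5/13)sin x
image of sin x: (5/13)cos x - (38/13)sin x
image of cos 2x: -(916/169)cos 2x + (576/169)sin 2x
image of sin 2x: -(576/169)cos 2x - (916/169)sin 2x
each image's coordinates form column j of the matrix


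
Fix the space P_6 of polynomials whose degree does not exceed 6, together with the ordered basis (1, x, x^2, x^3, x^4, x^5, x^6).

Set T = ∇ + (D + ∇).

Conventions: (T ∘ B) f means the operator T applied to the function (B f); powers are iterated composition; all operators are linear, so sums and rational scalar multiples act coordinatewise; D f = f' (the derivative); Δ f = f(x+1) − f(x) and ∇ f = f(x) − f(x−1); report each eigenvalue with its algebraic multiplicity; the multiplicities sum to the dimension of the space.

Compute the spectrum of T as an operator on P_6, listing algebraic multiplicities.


image of 1: 0
image of x: 3
image of x^2: 6x - 2
image of x^3: 9x^2 - 6x + 2
image of x^4: 12x^3 - 12x^2 + 8x - 2
image of x^5: 15x^4 - 20x^3 + 20x^2 - 10x + 2
image of x^6: 18x^5 - 30x^4 + 40x^3 - 30x^2 + 12x - 2
the matrix is upper triangular; its diagonal is (0, 0, 0, 0, 0, 0, 0)
for a triangular matrix the eigenvalues are the diagonal entries, with algebraic multiplicity their repetition count

λ = 0 (multiplicity 7)


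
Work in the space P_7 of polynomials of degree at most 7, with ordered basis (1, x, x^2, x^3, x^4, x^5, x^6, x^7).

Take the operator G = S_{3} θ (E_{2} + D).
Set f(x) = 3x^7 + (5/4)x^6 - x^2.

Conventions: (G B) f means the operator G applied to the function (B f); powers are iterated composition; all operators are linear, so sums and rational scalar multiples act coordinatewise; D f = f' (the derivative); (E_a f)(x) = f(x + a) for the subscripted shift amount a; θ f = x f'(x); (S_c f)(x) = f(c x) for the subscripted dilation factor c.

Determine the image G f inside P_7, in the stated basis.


the image equals g(x) = 45927x^7 + (562059/2)x^6 + (667035/2)x^5 + 296460x^4 + 152280x^3 + 41670x^2 + 4734x

E_{2} f = 3x^7 + (173/4)x^6 + 267x^5 + 915x^4 + 1880x^3 + 2315x^2 + 1580x + 460
D f = 21x^6 + (15/2)x^5 - 2x
(E_{2} + D) f = 3x^7 + (257/4)x^6 + (549/2)x^5 + 915x^4 + 1880x^3 + 2315x^2 + 1578x + 460
θ (E_{2} + D) f = 21x^7 + (771/2)x^6 + (2745/2)x^5 + 3660x^4 + 5640x^3 + 4630x^2 + 1578x
S_{3} θ (E_{2} + D) f = 45927x^7 + (562059/2)x^6 + (667035/2)x^5 + 296460x^4 + 152280x^3 + 41670x^2 + 4734x


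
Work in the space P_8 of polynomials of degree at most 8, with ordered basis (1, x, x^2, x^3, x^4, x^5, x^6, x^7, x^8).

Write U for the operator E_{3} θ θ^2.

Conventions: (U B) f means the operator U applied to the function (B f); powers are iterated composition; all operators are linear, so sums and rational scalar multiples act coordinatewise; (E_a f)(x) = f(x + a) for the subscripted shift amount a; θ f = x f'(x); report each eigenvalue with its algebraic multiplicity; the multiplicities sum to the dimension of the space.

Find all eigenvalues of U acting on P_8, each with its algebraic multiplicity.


λ = 0 (multiplicity 1), λ = 1 (multiplicity 1), λ = 8 (multiplicity 1), λ = 27 (multiplicity 1), λ = 64 (multiplicity 1), λ = 125 (multiplicity 1), λ = 216 (multiplicity 1), λ = 343 (multiplicity 1), λ = 512 (multiplicity 1)

image of 1: 0
image of x: x + 3
image of x^2: 8x^2 + 48x + 72
image of x^3: 27x^3 + 243x^2 + 729x + 729
image of x^4: 64x^4 + 768x^3 + 3456x^2 + 6912x + 5184
image of x^5: 125x^5 + 1875x^4 + 11250x^3 + 33750x^2 + 50625x + 30375
image of x^6: 216x^6 + 3888x^5 + 29160x^4 + 116640x^3 + 262440x^2 + 314928x + 157464
image of x^7: 343x^7 + 7203x^6 + 64827x^5 + 324135x^4 + 972405x^3 + 1750329x^2 + 1750329x + 750141
image of x^8: 512x^8 + 12288x^7 + 129024x^6 + 774144x^5 + 2903040x^4 + 6967296x^3 + 10450944x^2 + 8957952x + 3359232
the matrix is upper triangular; its diagonal is (0, 1, 8, 27, 64, 125, 216, 343, 512)
for a triangular matrix the eigenvalues are the diagonal entries, with algebraic multiplicity their repetition count


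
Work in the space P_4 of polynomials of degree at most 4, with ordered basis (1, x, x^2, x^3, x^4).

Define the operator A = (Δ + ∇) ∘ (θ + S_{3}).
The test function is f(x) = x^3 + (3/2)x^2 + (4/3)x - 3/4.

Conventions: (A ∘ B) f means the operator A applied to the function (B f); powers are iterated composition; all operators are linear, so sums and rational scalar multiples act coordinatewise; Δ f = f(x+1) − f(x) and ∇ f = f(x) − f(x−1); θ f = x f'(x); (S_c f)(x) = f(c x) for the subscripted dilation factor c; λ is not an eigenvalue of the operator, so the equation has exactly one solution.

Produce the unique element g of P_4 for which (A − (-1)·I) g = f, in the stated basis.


write g with unknown coordinates in the stated basis and equate coefficients in (A − (-1)·I) g = f
solving from the highest basis element down gives g = x^3 - (357/2)x^2 + (23566/3)x - 754841/12
check: A g = 180x^2 - 7854x + 188708/3
so A g − (-1)·g = x^3 + (3/2)x^2 + (4/3)x - 3/4 = f ✓

the result is g(x) = x^3 - (357/2)x^2 + (23566/3)x - 754841/12


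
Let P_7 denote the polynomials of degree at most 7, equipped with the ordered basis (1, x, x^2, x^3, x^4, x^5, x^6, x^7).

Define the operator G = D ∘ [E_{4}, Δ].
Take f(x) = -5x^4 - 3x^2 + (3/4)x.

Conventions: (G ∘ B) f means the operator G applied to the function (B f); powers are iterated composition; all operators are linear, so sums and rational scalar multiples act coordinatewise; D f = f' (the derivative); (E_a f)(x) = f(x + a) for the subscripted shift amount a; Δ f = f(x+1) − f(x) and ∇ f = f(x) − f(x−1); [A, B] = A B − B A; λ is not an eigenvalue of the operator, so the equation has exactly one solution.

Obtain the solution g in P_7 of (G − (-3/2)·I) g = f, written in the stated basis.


the result is g(x) = -(10/3)x^4 - 2x^2 + (1/2)x

write g with unknown coordinates in the stated basis and equate coefficients in (G − (-3/2)·I) g = f
solving from the highest basis element down gives g = -(10/3)x^4 - 2x^2 + (1/2)x
check: G g = 0
so G g − (-3/2)·g = -5x^4 - 3x^2 + (3/4)x = f ✓


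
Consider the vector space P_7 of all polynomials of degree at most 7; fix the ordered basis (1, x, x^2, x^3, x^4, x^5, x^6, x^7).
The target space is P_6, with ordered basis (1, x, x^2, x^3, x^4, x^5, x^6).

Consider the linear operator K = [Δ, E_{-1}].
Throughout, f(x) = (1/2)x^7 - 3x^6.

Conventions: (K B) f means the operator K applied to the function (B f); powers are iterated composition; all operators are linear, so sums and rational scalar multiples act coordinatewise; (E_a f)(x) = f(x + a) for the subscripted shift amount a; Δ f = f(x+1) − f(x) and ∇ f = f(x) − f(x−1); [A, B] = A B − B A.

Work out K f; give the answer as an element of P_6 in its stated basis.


E_{-1} f = (1/2)x^7 - (13/2)x^6 + (57/2)x^5 - (125/2)x^4 + (155/2)x^3 - (111/2)x^2 + (43/2)x - 7/2
Δ E_{-1} f = (7/2)x^6 - (57/2)x^5 + (125/2)x^4 - (155/2)x^3 + (111/2)x^2 - (43/2)x + 7/2
Δ f = (7/2)x^6 - (15/2)x^5 - (55/2)x^4 - (85/2)x^3 - (69/2)x^2 - (29/2)x - 5/2
E_{-1} Δ f = (7/2)x^6 - (57/2)x^5 + (125/2)x^4 - (155/2)x^3 + (111/2)x^2 - (43/2)x + 7/2
[Δ, E_{-1}] f = 0

the image equals g(x) = 0


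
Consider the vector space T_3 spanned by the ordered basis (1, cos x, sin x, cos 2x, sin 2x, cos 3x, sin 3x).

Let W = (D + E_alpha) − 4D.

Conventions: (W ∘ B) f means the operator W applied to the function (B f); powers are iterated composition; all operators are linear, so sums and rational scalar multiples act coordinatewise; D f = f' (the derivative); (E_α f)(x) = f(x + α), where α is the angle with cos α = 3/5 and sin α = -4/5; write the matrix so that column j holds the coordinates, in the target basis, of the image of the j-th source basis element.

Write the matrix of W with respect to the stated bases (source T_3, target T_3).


the matrix is [[1, 0, 0, 0, 0, 0, 0]; [0, 3/5, -19/5, 0, 0, 0, 0]; [0, 19/5, 3/5, 0, 0, 0, 0]; [0, 0, 0, -7/25, -174/25, 0, 0]; [0, 0, 0, 174/25, -7/25, 0, 0]; [0, 0, 0, 0, 0, -117/125, -1169/125]; [0, 0, 0, 0, 0, 1169/125, -117/125]] (rows listed top to bottom)

image of 1: 1
image of cos x: (3/5)cos x + (19/5)sin x
image of sin x: -(19/5)cos x + (3/5)sin x
image of cos 2x: -(7/25)cos 2x + (174/25)sin 2x
image of sin 2x: -(174/25)cos 2x - (7/25)sin 2x
image of cos 3x: -(117/125)cos 3x + (1169/125)sin 3x
image of sin 3x: -(1169/125)cos 3x - (117/125)sin 3x
each image's coordinates form column j of the matrix


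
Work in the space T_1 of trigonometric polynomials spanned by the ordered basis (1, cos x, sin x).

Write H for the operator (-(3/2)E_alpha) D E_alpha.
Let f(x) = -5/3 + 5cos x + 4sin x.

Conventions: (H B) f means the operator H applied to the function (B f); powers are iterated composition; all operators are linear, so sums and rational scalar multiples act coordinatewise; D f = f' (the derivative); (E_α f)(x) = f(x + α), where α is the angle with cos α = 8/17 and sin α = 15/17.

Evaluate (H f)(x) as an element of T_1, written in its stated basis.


the result is g(x) = (2766/289)cos x + (465/578)sin x

E_alpha f = -5/3 + (100/17)cos x - (43/17)sin x
D E_alpha f = -(43/17)cos x - (100/17)sin x
E_alpha (D E_alpha) f = -(1844/289)cos x - (155/289)sin x
(-(3/2)E_alpha) (D E_alpha) f = (2766/289)cos x + (465/578)sin x


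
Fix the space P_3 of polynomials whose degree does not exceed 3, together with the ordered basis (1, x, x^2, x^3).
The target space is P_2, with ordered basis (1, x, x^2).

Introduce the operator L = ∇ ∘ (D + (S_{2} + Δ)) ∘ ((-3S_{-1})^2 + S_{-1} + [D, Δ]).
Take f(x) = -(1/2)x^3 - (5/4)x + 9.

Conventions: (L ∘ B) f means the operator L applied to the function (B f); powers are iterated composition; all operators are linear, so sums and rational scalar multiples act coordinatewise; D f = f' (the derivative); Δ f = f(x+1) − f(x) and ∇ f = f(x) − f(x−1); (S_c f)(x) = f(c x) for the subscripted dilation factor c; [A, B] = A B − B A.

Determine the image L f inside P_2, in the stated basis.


S_{-1} f = (1/2)x^3 + (5/4)x + 9
(-3S_{-1}) f = -(3/2)x^3 - (15/4)x - 27
S_{-1} (-3S_{-1}) f = (3/2)x^3 + (15/4)x - 27
(-3S_{-1}) (-3S_{-1}) f = -(9/2)x^3 - (45/4)x + 81
S_{-1} f = (1/2)x^3 + (5/4)x + 9
Δ f = -(3/2)x^2 - (3/2)x - 7/4
D Δ f = -3x - 3/2
D f = -(3/2)x^2 - 5/4
Δ D f = -3x - 3/2
[D, Δ] f = 0
((-3S_{-1})^2 + S_{-1} + [D, Δ]) f = -4x^3 - 10x + 90
D ((-3S_{-1})^2 + S_{-1} + [D, Δ]) f = -12x^2 - 10
S_{2} ((-3S_{-1})^2 + S_{-1} + [D, Δ]) f = -32x^3 - 20x + 90
Δ ((-3S_{-1})^2 + S_{-1} + [D, Δ]) f = -12x^2 - 12x - 14
(S_{2} + Δ) ((-3S_{-1})^2 + S_{-1} + [D, Δ]) f = -32x^3 - 12x^2 - 32x + 76
(D + (S_{2} + Δ)) ((-3S_{-1})^2 + S_{-1} + [D, Δ]) f = -32x^3 - 24x^2 - 32x + 66
∇ (D + (S_{2} + Δ)) ((-3S_{-1})^2 + S_{-1} + [D, Δ]) f = -96x^2 + 48x - 40

g(x) = -96x^2 + 48x - 40


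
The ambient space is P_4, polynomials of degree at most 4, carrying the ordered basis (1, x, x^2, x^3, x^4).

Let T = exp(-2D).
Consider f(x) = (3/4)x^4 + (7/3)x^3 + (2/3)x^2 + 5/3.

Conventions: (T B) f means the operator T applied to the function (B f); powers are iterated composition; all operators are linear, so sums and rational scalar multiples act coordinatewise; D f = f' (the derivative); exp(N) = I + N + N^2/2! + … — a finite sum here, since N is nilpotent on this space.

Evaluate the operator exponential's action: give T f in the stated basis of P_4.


the result is g(x) = (3/4)x^4 - (11/3)x^3 + (14/3)x^2 + (4/3)x - 7/3

order-1 term: -6x^3 - 14x^2 - (8/3)x
order-2 term: 18x^2 + 28x + 8/3
order-3 term: -24x - 56/3
order-4 term: 12
the series for exp(-2D) f terminates at order 4
exp(-2D) f = (3/4)x^4 - (11/3)x^3 + (14/3)x^2 + (4/3)x - 7/3


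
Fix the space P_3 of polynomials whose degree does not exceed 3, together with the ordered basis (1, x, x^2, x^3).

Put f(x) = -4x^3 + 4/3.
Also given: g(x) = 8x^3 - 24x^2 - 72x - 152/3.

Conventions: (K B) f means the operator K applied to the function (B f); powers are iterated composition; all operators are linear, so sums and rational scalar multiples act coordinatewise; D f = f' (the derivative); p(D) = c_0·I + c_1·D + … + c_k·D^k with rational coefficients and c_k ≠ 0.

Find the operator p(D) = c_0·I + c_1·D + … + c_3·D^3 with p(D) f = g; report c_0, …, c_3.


D^0 f = -4x^3 + 4/3
D^1 f = -12x^2
D^2 f = -24x
D^3 f = -24
matching coefficients of g against c_0 f + c_1 Df + … from the top degree down determines the c_i
solution: c_0 = -2, c_1 = 2, c_2 = 3, c_3 = 2

p(D) = -2·I + 2·D + 3·D^2 + 2·D^3, i.e. c_0 = -2, c_1 = 2, c_2 = 3, c_3 = 2


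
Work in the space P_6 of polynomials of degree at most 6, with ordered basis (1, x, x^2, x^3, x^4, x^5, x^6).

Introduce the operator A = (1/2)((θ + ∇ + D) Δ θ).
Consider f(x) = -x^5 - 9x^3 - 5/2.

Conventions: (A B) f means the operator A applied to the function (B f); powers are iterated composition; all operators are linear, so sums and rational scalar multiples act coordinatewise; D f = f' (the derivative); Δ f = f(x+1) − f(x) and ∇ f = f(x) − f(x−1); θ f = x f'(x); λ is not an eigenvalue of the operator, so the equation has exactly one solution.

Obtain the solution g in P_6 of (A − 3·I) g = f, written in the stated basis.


write g with unknown coordinates in the stated basis and equate coefficients in (A − 3·I) g = f
solving from the highest basis element down gives g = (1/3)x^5 + (50/9)x^4 + (602/9)x^3 + (3131/9)x^2 + (43339/54)x + 15893/27
check: A g = (50/3)x^4 + (575/3)x^3 + (3131/3)x^2 + (43339/18)x + 31741/18
so A g − 3·g = -x^5 - 9x^3 - 5/2 = f ✓

g(x) = (1/3)x^5 + (50/9)x^4 + (602/9)x^3 + (3131/9)x^2 + (43339/54)x + 15893/27


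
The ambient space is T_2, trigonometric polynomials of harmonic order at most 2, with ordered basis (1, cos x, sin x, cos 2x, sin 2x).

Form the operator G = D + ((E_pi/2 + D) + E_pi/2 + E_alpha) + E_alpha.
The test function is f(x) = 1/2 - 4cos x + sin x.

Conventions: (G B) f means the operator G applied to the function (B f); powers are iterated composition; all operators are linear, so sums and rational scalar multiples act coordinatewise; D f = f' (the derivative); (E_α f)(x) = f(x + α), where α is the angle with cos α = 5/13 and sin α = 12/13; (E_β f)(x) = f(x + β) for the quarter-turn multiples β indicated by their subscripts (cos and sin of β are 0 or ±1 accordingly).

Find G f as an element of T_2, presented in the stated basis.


D f = cos x + 4sin x
E_pi/2 f = 1/2 + cos x + 4sin x
D f = cos x + 4sin x
(E_pi/2 + D) f = 1/2 + 2cos x + 8sin x
E_pi/2 f = 1/2 + cos x + 4sin x
E_alpha f = 1/2 - (8/13)cos x + (53/13)sin x
((E_pi/2 + D) + E_pi/2 + E_alpha) f = 3/2 + (31/13)cos x + (209/13)sin x
E_alpha f = 1/2 - (8/13)cos x + (53/13)sin x
(D + ((E_pi/2 + D) + E_pi/2 + E_alpha) + E_alpha) f = 2 + (36/13)cos x + (314/13)sin x

the image equals g(x) = 2 + (36/13)cos x + (314/13)sin x


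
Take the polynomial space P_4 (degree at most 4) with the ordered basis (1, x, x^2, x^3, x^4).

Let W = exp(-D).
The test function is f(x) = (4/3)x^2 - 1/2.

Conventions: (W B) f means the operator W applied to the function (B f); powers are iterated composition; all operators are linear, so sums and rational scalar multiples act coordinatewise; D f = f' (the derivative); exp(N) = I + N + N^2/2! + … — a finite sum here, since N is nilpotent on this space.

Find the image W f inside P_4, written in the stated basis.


the image equals g(x) = (4/3)x^2 - (8/3)x + 5/6

order-1 term: -(8/3)x
order-2 term: 4/3
the series for exp(-D) f terminates at order 2
exp(-D) f = (4/3)x^2 - (8/3)x + 5/6


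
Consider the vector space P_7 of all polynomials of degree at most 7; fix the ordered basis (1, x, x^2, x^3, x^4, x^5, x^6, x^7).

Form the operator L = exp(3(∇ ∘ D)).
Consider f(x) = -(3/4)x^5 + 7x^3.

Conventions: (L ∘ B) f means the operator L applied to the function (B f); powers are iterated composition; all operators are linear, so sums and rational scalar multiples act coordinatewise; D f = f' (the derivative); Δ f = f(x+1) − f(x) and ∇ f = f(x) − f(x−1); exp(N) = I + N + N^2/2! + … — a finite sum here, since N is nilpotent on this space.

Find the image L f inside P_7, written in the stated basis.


the result is g(x) = -(3/4)x^5 - 38x^3 + (135/2)x^2 - 324x + 1413/4

order-1 term: -45x^3 + (135/2)x^2 + 81x - 207/4
order-2 term: -405x + 405
the series for exp(3(∇ ∘ D)) f terminates at order 2
exp(3(∇ ∘ D)) f = -(3/4)x^5 - 38x^3 + (135/2)x^2 - 324x + 1413/4


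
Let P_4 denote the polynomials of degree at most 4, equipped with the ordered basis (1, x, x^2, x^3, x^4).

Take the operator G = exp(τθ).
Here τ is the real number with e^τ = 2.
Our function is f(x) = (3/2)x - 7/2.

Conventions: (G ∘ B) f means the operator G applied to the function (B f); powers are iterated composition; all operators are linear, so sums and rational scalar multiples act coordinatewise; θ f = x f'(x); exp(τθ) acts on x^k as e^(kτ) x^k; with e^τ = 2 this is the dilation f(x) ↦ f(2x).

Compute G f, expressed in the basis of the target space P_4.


g(x) = 3x - 7/2

exp(τθ) x^k = e^(kτ) x^k; with e^τ = 2 this sends x^k to 2^k x^k
x ↦ 2 x
applying this coordinatewise to f: exp(τθ) f = 3x - 7/2


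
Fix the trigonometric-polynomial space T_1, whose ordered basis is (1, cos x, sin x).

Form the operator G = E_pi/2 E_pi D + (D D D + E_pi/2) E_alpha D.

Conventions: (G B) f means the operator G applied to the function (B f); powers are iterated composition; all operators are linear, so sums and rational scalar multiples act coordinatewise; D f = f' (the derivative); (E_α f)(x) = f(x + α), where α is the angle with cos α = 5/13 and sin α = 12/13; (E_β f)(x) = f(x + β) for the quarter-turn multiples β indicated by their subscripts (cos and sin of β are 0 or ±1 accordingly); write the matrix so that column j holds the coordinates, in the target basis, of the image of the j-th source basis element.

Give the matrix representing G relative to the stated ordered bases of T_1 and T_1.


the matrix is [[0, 0, 0]; [0, 1, 0]; [0, 0, 1]] (rows listed top to bottom)

image of 1: 0
image of cos x: cos x
image of sin x: sin x
each image's coordinates form column j of the matrix


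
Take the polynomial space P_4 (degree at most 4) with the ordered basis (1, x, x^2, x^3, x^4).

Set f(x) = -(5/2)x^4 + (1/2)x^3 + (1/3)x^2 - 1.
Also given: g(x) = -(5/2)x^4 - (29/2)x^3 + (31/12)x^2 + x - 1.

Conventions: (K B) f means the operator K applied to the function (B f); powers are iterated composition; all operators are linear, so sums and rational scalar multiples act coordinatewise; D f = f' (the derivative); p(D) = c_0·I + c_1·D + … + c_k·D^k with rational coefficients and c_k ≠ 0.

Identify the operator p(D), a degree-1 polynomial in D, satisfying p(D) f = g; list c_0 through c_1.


p(D) = I + (3/2)·D, i.e. c_0 = 1, c_1 = 3/2

D^0 f = -(5/2)x^4 + (1/2)x^3 + (1/3)x^2 - 1
D^1 f = -10x^3 + (3/2)x^2 + (2/3)x
matching coefficients of g against c_0 f + c_1 Df + … from the top degree down determines the c_i
solution: c_0 = 1, c_1 = 3/2


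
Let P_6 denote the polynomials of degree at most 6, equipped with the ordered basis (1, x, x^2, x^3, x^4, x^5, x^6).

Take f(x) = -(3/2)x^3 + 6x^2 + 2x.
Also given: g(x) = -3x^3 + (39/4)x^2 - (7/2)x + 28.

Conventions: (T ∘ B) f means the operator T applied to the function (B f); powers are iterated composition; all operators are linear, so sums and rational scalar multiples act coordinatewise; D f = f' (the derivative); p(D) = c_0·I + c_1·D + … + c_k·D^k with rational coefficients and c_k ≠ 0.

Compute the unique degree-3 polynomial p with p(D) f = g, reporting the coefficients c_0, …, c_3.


D^0 f = -(3/2)x^3 + 6x^2 + 2x
D^1 f = -(9/2)x^2 + 12x + 2
D^2 f = -9x + 12
D^3 f = -9
matching coefficients of g against c_0 f + c_1 Df + … from the top degree down determines the c_i
solution: c_0 = 2, c_1 = 1/2, c_2 = 3/2, c_3 = -1

p(D) = 2·I + (1/2)·D + (3/2)·D^2 − D^3, i.e. c_0 = 2, c_1 = 1/2, c_2 = 3/2, c_3 = -1


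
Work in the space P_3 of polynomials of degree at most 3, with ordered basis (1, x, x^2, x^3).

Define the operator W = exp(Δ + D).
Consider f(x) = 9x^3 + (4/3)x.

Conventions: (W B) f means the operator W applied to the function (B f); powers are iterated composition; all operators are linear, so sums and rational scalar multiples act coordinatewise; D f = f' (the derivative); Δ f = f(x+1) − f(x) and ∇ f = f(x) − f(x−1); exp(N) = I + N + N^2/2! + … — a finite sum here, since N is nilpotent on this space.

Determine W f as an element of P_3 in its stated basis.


g(x) = 9x^3 + 54x^2 + (409/3)x + 413/3

order-1 term: 54x^2 + 27x + 35/3
order-2 term: 108x + 54
order-3 term: 72
the series for exp(Δ + D) f terminates at order 3
exp(Δ + D) f = 9x^3 + 54x^2 + (409/3)x + 413/3
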